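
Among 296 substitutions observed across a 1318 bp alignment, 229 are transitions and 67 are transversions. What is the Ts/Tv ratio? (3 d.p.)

R = 229/67 = 3.417910… ≈ 3.418 (to 3 d.p.).

3.418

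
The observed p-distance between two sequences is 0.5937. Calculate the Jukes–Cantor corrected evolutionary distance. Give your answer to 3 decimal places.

d = −(3/4) ln(1 − 4p/3) = −0.75 ln(1 − 0.7916) = −0.75 ln(0.2084)
  = −0.75 × (-1.568296) = 1.176222 substitutions/site.

1.176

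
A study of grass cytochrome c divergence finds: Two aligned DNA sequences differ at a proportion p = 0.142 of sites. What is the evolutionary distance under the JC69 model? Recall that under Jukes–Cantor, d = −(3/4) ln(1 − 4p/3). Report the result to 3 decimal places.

0.157

d = −(3/4) ln(1 − 4p/3) = −0.75 ln(1 − 0.189333) = −0.75 ln(0.810667)
  = −0.75 × (-0.209898) = 0.157424 substitutions/site.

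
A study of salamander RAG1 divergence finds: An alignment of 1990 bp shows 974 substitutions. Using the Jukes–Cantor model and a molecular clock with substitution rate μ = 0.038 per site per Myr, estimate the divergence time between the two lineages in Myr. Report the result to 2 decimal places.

p = 974/1990 ≈ 0.489447.
d = −(3/4) ln(1 − 4p/3) = −0.75 ln(1 − 0.652596) = −0.75 ln(0.347404)
  = −0.75 × (-1.057267) = 0.792950 substitutions/site.
Under a molecular clock d = 2μt, so t = d/(2μ) = 0.792950 / (2 × 0.038) = 10.43 Myr.

10.43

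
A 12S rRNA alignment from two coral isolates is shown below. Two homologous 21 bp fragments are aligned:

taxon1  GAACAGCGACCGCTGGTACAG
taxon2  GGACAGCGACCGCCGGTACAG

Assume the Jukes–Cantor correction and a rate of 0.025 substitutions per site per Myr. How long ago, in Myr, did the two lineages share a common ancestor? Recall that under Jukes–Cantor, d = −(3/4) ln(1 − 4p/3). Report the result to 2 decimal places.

The sequences differ at 2 of 21 sites (2, 14), so p = 2/21 ≈ 0.095238.
d = −(3/4) ln(1 − 4p/3) = −0.75 ln(1 − 0.126984) = −0.75 ln(0.873016)
  = −0.75 × (-0.135801) = 0.101851 substitutions/site.
Under a molecular clock d = 2μt, so t = d/(2μ) = 0.101851 / (2 × 0.025) = 2.04 Myr.

2.04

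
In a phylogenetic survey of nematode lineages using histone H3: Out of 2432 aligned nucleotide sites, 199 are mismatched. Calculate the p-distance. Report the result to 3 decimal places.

0.082

p = 199/2432 = 0.081825… ≈ 0.082 (to 3 d.p.).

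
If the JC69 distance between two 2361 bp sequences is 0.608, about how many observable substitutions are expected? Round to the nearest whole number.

Invert JC69: p = (3/4)(1 − e^(−4d/3)) = 0.75 × (1 − e^(-0.810667)) = 0.75 × (1 − 0.444561) = 0.416579.
Expected differing sites = pL ≈ 0.416579 × 2361 = 983.543019 ≈ 984.

984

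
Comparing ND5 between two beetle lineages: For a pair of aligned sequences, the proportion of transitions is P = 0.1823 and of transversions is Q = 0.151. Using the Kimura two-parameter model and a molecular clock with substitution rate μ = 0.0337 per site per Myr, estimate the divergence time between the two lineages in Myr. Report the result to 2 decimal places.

6.71

Under the Kimura two-parameter model, d = −½ ln(1 − 2P − Q) − ¼ ln(1 − 2Q).
1 − 2P − Q = 0.4844, giving −½ ln(0.4844) = 0.362422.
1 − 2Q = 0.698, giving −¼ ln(0.698) = 0.089884.
d = 0.362422 + 0.089884 = 0.452306.
Under a molecular clock d = 2μt, so t = d/(2μ) = 0.452306 / (2 × 0.0337) = 6.71 Myr.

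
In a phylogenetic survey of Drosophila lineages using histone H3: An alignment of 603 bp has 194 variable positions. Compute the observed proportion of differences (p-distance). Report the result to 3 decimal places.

0.322

p = 194/603 = 0.321724… ≈ 0.322 (to 3 d.p.).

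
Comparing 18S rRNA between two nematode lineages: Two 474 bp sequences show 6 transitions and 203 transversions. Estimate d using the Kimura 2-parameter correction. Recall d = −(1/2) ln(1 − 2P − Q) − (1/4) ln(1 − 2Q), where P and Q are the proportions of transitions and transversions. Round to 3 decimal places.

0.788

P = 6/474 ≈ 0.012658 and Q = 203/474 ≈ 0.42827.
Under the Kimura two-parameter model, d = −½ ln(1 − 2P − Q) − ¼ ln(1 − 2Q).
1 − 2P − Q = 0.546414, giving −½ ln(0.546414) = 0.302189.
1 − 2Q = 0.14346, giving −¼ ln(0.14346) = 0.485425.
d = 0.302189 + 0.485425 = 0.787614.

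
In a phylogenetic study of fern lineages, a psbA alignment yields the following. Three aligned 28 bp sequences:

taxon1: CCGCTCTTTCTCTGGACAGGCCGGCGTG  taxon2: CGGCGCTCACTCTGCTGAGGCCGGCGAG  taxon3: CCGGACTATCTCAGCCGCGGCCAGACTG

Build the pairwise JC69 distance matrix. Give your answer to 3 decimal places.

taxon1–taxon2: 8/28 sites differ → p ≈ 0.285714, d = −0.75 ln(1 − 0.380952) = 0.359679 ≈ 0.360.
taxon1–taxon3: 11/28 sites differ → p ≈ 0.392857, d = −0.75 ln(1 − 0.523809) = 0.556452 ≈ 0.556.
taxon2–taxon3: 12/28 sites differ → p ≈ 0.428571, d = −0.75 ln(1 − 0.571428) = 0.635472 ≈ 0.635.

d(taxon1,taxon2) = 0.360, d(taxon1,taxon3) = 0.556, d(taxon2,taxon3) = 0.635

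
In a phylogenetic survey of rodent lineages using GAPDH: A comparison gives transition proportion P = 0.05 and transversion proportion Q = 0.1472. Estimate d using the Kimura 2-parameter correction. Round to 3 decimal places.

0.229

Under the Kimura two-parameter model, d = −½ ln(1 − 2P − Q) − ¼ ln(1 − 2Q).
1 − 2P − Q = 0.7528, giving −½ ln(0.7528) = 0.141978.
1 − 2Q = 0.7056, giving −¼ ln(0.7056) = 0.087177.
d = 0.141978 + 0.087177 = 0.229155.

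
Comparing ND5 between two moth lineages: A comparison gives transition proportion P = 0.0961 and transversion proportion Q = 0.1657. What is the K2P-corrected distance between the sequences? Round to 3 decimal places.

Under the Kimura two-parameter model, d = −½ ln(1 − 2P − Q) − ¼ ln(1 − 2Q).
1 − 2P − Q = 0.6421, giving −½ ln(0.6421) = 0.221506.
1 − 2Q = 0.6686, giving −¼ ln(0.6686) = 0.100642.
d = 0.221506 + 0.100642 = 0.322148.

0.322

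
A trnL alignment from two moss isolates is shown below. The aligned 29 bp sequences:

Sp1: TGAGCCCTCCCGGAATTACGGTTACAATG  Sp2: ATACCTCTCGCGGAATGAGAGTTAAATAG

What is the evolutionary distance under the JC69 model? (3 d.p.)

0.529

The sequences differ at 11 of 29 sites, so p = 11/29 ≈ 0.37931.
d = −(3/4) ln(1 − 4p/3) = −0.75 ln(1 − 0.505747) = −0.75 ln(0.494253)
  = −0.75 × (-0.704708) = 0.528531 substitutions/site.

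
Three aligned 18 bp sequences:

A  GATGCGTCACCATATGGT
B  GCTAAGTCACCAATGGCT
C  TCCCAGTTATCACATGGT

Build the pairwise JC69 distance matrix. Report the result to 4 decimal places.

A–B: 7/18 sites differ → p ≈ 0.388889, d = −0.75 ln(1 − 0.518519) = 0.548166 ≈ 0.5482.
A–C: 8/18 sites differ → p ≈ 0.444444, d = −0.75 ln(1 − 0.592592) = 0.673455 ≈ 0.6735.
B–C: 9/18 sites differ → p = 0.5, d = −0.75 ln(1 − 0.666667) = 0.823960 ≈ 0.8240.

d(A,B) = 0.5482, d(A,C) = 0.6735, d(B,C) = 0.8240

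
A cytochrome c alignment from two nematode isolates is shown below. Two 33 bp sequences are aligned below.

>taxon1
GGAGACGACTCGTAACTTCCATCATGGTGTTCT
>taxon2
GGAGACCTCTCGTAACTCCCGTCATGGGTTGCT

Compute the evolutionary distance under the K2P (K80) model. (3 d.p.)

0.249

Of 33 sites, 2 differences are transitions and 5 are transversions, so P = 2/33 ≈ 0.060606 and Q = 5/33 ≈ 0.151515.
Under the Kimura two-parameter model, d = −½ ln(1 − 2P − Q) − ¼ ln(1 − 2Q).
1 − 2P − Q = 0.727273, giving −½ ln(0.727273) = 0.159227.
1 − 2Q = 0.69697, giving −¼ ln(0.69697) = 0.090253.
d = 0.159227 + 0.090253 = 0.249480.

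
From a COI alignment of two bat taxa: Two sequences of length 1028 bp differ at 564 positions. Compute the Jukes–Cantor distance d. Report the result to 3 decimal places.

p = 564/1028 ≈ 0.548638.
d = −(3/4) ln(1 − 4p/3) = −0.75 ln(1 − 0.731517) = −0.75 ln(0.268483)
  = −0.75 × (-1.314968) = 0.986226 substitutions/site.

0.986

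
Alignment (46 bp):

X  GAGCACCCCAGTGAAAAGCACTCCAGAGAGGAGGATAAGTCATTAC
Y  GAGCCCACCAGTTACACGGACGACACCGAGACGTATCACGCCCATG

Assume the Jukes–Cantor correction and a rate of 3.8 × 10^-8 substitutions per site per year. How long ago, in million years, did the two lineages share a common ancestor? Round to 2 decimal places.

The sequences differ at 21 of 46 sites, so p = 21/46 ≈ 0.456522.
d = −(3/4) ln(1 − 4p/3) = −0.75 ln(1 − 0.608696) = −0.75 ln(0.391304)
  = −0.75 × (-0.938271) = 0.703703 substitutions/site.
Under a molecular clock d = 2μt, so t = d/(2μ) = 0.703703 / (2 × 3.8 × 10^-8) = 9.26 million years.

9.26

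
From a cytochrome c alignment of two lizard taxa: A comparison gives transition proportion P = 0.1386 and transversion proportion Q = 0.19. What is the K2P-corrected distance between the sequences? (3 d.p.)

0.434

Under the Kimura two-parameter model, d = −½ ln(1 − 2P − Q) − ¼ ln(1 − 2Q).
1 − 2P − Q = 0.5328, giving −½ ln(0.5328) = 0.314805.
1 − 2Q = 0.62, giving −¼ ln(0.62) = 0.119509.
d = 0.314805 + 0.119509 = 0.434314.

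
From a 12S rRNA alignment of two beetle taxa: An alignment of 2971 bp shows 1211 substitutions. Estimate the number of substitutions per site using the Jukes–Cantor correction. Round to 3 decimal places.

0.588

p = 1211/2971 ≈ 0.407607.
d = −(3/4) ln(1 − 4p/3) = −0.75 ln(1 − 0.543476) = −0.75 ln(0.456524)
  = −0.75 × (-0.784114) = 0.588086 substitutions/site.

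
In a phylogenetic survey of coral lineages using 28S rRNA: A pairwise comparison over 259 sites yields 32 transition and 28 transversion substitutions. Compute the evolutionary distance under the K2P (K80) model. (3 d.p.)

0.280

P = 32/259 ≈ 0.123552 and Q = 28/259 ≈ 0.108108.
Under the Kimura two-parameter model, d = −½ ln(1 − 2P − Q) − ¼ ln(1 − 2Q).
1 − 2P − Q = 0.644788, giving −½ ln(0.644788) = 0.219417.
1 − 2Q = 0.783784, giving −¼ ln(0.783784) = 0.060905.
d = 0.219417 + 0.060905 = 0.280322.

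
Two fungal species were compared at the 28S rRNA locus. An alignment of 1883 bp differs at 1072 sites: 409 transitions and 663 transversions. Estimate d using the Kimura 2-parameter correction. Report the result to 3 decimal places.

1.077

P = 409/1883 ≈ 0.217207 and Q = 663/1883 ≈ 0.352098.
Under the Kimura two-parameter model, d = −½ ln(1 − 2P − Q) − ¼ ln(1 − 2Q).
1 − 2P − Q = 0.213488, giving −½ ln(0.213488) = 0.772087.
1 − 2Q = 0.295804, giving −¼ ln(0.295804) = 0.304515.
d = 0.772087 + 0.304515 = 1.076602.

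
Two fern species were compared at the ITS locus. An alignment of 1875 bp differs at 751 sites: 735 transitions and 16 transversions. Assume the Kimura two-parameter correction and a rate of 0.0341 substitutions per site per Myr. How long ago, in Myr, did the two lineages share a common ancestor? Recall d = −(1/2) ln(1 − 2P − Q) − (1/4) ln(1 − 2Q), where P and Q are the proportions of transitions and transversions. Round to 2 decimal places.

11.59

P = 735/1875 = 0.392 and Q = 16/1875 ≈ 0.008533.
Under the Kimura two-parameter model, d = −½ ln(1 − 2P − Q) − ¼ ln(1 − 2Q).
1 − 2P − Q = 0.207467, giving −½ ln(0.207467) = 0.786391.
1 − 2Q = 0.982934, giving −¼ ln(0.982934) = 0.004303.
d = 0.786391 + 0.004303 = 0.790694.
Under a molecular clock d = 2μt, so t = d/(2μ) = 0.790694 / (2 × 0.0341) = 11.59 Myr.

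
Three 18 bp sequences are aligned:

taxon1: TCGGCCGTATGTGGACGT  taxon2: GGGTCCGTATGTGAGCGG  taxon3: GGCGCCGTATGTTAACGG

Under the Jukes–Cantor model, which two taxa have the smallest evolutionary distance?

taxon2 and taxon3

taxon1–taxon2: 6/18 differ, p = 0.333, d = 0.441.
taxon1–taxon3: 6/18 differ, p = 0.333, d = 0.441.
taxon2–taxon3: 4/18 differ, p = 0.222, d = 0.264.
The smallest distance is between taxon2 and taxon3.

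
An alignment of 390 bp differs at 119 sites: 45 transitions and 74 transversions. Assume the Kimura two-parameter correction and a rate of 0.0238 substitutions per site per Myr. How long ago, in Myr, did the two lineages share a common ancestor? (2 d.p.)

P = 45/390 ≈ 0.115385 and Q = 74/390 ≈ 0.189744.
Under the Kimura two-parameter model, d = −½ ln(1 − 2P − Q) − ¼ ln(1 − 2Q).
1 − 2P − Q = 0.579486, giving −½ ln(0.579486) = 0.272807.
1 − 2Q = 0.620512, giving −¼ ln(0.620512) = 0.119303.
d = 0.272807 + 0.119303 = 0.392110.
Under a molecular clock d = 2μt, so t = d/(2μ) = 0.392110 / (2 × 0.0238) = 8.24 Myr.

8.24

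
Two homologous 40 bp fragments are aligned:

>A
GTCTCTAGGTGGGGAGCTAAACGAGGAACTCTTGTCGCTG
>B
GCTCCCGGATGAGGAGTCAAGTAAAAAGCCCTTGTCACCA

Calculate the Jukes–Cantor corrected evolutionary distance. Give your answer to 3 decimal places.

0.752

The sequences differ at 19 of 40 sites, so p = 19/40 = 0.475.
d = −(3/4) ln(1 − 4p/3) = −0.75 ln(1 − 0.633333) = −0.75 ln(0.366667)
  = −0.75 × (-1.003301) = 0.752476 substitutions/site.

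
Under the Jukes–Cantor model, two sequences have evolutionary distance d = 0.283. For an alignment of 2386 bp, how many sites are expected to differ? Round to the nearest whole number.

562

Invert JC69: p = (3/4)(1 − e^(−4d/3)) = 0.75 × (1 − e^(-0.377333)) = 0.75 × (1 − 0.685688) = 0.235734.
Expected differing sites = pL ≈ 0.235734 × 2386 = 562.461324 ≈ 562.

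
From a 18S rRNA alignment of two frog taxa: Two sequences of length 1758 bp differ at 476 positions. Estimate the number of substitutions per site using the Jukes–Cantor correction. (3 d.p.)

0.336

p = 476/1758 ≈ 0.270762.
d = −(3/4) ln(1 − 4p/3) = −0.75 ln(1 − 0.361016) = −0.75 ln(0.638984)
  = −0.75 × (-0.447876) = 0.335907 substitutions/site.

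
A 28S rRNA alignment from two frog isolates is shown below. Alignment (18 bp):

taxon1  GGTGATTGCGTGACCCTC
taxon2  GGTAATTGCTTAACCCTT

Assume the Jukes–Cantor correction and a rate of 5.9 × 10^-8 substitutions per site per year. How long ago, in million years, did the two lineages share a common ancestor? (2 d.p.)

2.23

The sequences differ at 4 of 18 sites (4, 10, 12, 18), so p = 4/18 ≈ 0.222222.
d = −(3/4) ln(1 − 4p/3) = −0.75 ln(1 − 0.296296) = −0.75 ln(0.703704)
  = −0.75 × (-0.351397) = 0.263548 substitutions/site.
Under a molecular clock d = 2μt, so t = d/(2μ) = 0.263548 / (2 × 5.9 × 10^-8) = 2.23 million years.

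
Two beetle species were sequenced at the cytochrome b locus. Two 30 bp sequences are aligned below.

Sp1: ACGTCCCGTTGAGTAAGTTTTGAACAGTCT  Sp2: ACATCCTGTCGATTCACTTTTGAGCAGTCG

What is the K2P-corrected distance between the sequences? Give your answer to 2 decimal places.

Of 30 sites, 4 differences are transitions and 4 are transversions, so P = 4/30 ≈ 0.133333 and Q = 4/30 ≈ 0.133333.
Under the Kimura two-parameter model, d = −½ ln(1 − 2P − Q) − ¼ ln(1 − 2Q).
1 − 2P − Q = 0.600001, giving −½ ln(0.600001) = 0.255412.
1 − 2Q = 0.733334, giving −¼ ln(0.733334) = 0.077539.
d = 0.255412 + 0.077539 = 0.332951.

0.33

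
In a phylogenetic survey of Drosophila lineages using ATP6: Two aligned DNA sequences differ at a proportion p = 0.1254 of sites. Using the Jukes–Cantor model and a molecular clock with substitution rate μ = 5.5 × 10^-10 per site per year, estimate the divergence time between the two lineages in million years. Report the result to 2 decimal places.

d = −(3/4) ln(1 − 4p/3) = −0.75 ln(1 − 0.1672) = −0.75 ln(0.8328)
  = −0.75 × (-0.182962) = 0.137222 substitutions/site.
Under a molecular clock d = 2μt, so t = d/(2μ) = 0.137222 / (2 × 5.5 × 10^-10) = 124.75 million years.

124.75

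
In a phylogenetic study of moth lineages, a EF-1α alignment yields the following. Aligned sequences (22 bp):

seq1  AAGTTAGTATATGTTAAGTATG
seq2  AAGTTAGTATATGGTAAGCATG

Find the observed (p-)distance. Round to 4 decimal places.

The sequences differ at 2 of 22 positions (sites 14, 19).
p = 2/22 = 0.090909… ≈ 0.0909 (to 4 d.p.).

0.0909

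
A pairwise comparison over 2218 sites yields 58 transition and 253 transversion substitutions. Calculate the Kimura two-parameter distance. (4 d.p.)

0.1557

P = 58/2218 ≈ 0.02615 and Q = 253/2218 ≈ 0.114067.
Under the Kimura two-parameter model, d = −½ ln(1 − 2P − Q) − ¼ ln(1 − 2Q).
1 − 2P − Q = 0.833633, giving −½ ln(0.833633) = 0.090981.
1 − 2Q = 0.771866, giving −¼ ln(0.771866) = 0.064736.
d = 0.090981 + 0.064736 = 0.155717.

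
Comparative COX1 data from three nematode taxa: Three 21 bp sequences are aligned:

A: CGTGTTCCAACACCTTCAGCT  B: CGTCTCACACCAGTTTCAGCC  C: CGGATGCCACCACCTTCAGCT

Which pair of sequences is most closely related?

A–B: 7/21 differ, p = 0.333, d = 0.441.
A–C: 4/21 differ, p = 0.190, d = 0.220.
B–C: 7/21 differ, p = 0.333, d = 0.441.
The smallest distance is between A and C.

A and C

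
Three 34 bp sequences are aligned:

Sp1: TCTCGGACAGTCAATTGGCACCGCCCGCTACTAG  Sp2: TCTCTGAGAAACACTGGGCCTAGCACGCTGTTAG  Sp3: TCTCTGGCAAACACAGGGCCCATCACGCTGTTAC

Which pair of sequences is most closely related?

Sp2 and Sp3

Sp1–Sp2: 12/34 differ, p = 0.353, d = 0.477.
Sp1–Sp3: 14/34 differ, p = 0.412, d = 0.597.
Sp2–Sp3: 6/34 differ, p = 0.176, d = 0.201.
The smallest distance is between Sp2 and Sp3.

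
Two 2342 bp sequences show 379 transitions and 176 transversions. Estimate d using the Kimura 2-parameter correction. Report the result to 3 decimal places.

0.295

P = 379/2342 ≈ 0.161827 and Q = 176/2342 ≈ 0.075149.
Under the Kimura two-parameter model, d = −½ ln(1 − 2P − Q) − ¼ ln(1 − 2Q).
1 − 2P − Q = 0.601197, giving −½ ln(0.601197) = 0.254416.
1 − 2Q = 0.849702, giving −¼ ln(0.849702) = 0.040717.
d = 0.254416 + 0.040717 = 0.295133.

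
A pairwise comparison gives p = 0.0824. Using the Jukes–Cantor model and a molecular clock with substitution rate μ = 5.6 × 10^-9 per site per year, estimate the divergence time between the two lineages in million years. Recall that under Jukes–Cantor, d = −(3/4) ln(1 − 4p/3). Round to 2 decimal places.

d = −(3/4) ln(1 − 4p/3) = −0.75 ln(1 − 0.109867) = −0.75 ln(0.890133)
  = −0.75 × (-0.116384) = 0.087288 substitutions/site.
Under a molecular clock d = 2μt, so t = d/(2μ) = 0.087288 / (2 × 5.6 × 10^-9) = 7.79 million years.

7.79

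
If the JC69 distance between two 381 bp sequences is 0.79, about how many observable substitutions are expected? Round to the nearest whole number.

186

Invert JC69: p = (3/4)(1 − e^(−4d/3)) = 0.75 × (1 − e^(-1.053333)) = 0.75 × (1 − 0.348773) = 0.488420.
Expected differing sites = pL ≈ 0.488420 × 381 = 186.08802 ≈ 186.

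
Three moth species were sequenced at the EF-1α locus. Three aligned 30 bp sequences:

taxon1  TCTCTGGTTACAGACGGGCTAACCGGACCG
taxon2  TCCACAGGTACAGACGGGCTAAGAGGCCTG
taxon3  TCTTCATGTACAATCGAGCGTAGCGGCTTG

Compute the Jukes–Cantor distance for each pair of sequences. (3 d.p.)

d(taxon1,taxon2) = 0.383, d(taxon1,taxon3) = 0.730, d(taxon2,taxon3) = 0.441

taxon1–taxon2: 9/30 sites differ → p = 0.3, d = −0.75 ln(1 − 0.4) = 0.383119 ≈ 0.383.
taxon1–taxon3: 14/30 sites differ → p ≈ 0.466667, d = −0.75 ln(1 − 0.622223) = 0.730088 ≈ 0.730.
taxon2–taxon3: 10/30 sites differ → p ≈ 0.333333, d = −0.75 ln(1 − 0.444444) = 0.440839 ≈ 0.441.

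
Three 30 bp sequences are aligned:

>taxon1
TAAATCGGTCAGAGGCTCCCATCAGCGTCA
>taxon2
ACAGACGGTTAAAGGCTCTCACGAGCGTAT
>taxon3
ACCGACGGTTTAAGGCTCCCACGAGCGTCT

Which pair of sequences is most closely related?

taxon2 and taxon3

taxon1–taxon2: 11/30 differ, p = 0.367, d = 0.503.
taxon1–taxon3: 11/30 differ, p = 0.367, d = 0.503.
taxon2–taxon3: 4/30 differ, p = 0.133, d = 0.147.
The smallest distance is between taxon2 and taxon3.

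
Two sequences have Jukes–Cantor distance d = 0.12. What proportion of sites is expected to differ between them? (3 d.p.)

0.111

p = (3/4)(1 − e^(−4d/3)) = 0.75 × (1 − e^(-0.16)) = 0.75 × (1 − 0.852144) = 0.110892.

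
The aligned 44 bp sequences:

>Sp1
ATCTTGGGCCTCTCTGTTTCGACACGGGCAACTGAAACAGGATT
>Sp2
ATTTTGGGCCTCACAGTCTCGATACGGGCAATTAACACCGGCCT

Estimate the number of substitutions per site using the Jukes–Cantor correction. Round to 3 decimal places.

0.304

The sequences differ at 11 of 44 sites, so p = 11/44 = 0.25.
d = −(3/4) ln(1 − 4p/3) = −0.75 ln(1 − 0.333333) = −0.75 ln(0.666667)
  = −0.75 × (-0.405465) = 0.304099 substitutions/site.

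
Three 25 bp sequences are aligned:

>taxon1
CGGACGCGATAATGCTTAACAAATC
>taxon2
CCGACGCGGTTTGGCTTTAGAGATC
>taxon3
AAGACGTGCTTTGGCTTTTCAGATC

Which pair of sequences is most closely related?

taxon2 and taxon3

taxon1–taxon2: 8/25 differ, p = 0.320, d = 0.417.
taxon1–taxon3: 10/25 differ, p = 0.400, d = 0.572.
taxon2–taxon3: 6/25 differ, p = 0.240, d = 0.289.
The smallest distance is between taxon2 and taxon3.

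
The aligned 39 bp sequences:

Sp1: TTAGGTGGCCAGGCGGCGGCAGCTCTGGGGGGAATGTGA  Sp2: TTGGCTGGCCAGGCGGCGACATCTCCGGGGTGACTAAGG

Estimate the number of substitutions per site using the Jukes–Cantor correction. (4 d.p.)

0.3138

The sequences differ at 10 of 39 sites (3, 5, 19, 22, 26, 31, 34, 36, 37, 39), so p = 10/39 ≈ 0.25641.
d = −(3/4) ln(1 − 4p/3) = −0.75 ln(1 − 0.34188) = −0.75 ln(0.65812)
  = −0.75 × (-0.418368) = 0.313776 substitutions/site.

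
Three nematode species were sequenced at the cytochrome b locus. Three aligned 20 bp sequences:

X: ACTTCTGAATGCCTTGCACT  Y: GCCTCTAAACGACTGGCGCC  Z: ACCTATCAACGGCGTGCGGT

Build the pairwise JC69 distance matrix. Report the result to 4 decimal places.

d(X,Y) = 0.5716, d(X,Z) = 0.5716, d(Y,Z) = 0.5716

X–Y: 8/20 sites differ → p = 0.4, d = −0.75 ln(1 − 0.533333) = 0.571605 ≈ 0.5716.
X–Z: 8/20 sites differ → p = 0.4, d = −0.75 ln(1 − 0.533333) = 0.571605 ≈ 0.5716.
Y–Z: 8/20 sites differ → p = 0.4, d = −0.75 ln(1 − 0.533333) = 0.571605 ≈ 0.5716.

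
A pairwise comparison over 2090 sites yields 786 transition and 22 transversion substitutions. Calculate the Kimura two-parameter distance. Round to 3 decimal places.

P = 786/2090 ≈ 0.376077 and Q = 22/2090 ≈ 0.010526.
Under the Kimura two-parameter model, d = −½ ln(1 − 2P − Q) − ¼ ln(1 − 2Q).
1 − 2P − Q = 0.23732, giving −½ ln(0.23732) = 0.719173.
1 − 2Q = 0.978948, giving −¼ ln(0.978948) = 0.005319.
d = 0.719173 + 0.005319 = 0.724492.

0.724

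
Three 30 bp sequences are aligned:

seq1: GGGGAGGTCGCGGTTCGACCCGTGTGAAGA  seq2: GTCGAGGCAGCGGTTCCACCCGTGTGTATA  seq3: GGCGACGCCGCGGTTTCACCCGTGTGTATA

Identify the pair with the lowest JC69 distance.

seq1–seq2: 7/30 differ, p = 0.233, d = 0.280.
seq1–seq3: 7/30 differ, p = 0.233, d = 0.280.
seq2–seq3: 4/30 differ, p = 0.133, d = 0.147.
The smallest distance is between seq2 and seq3.

seq2 and seq3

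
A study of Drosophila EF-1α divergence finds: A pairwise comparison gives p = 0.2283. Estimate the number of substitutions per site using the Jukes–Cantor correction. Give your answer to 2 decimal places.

d = −(3/4) ln(1 − 4p/3) = −0.75 ln(1 − 0.3044) = −0.75 ln(0.6956)
  = −0.75 × (-0.362980) = 0.272235 substitutions/site.

0.27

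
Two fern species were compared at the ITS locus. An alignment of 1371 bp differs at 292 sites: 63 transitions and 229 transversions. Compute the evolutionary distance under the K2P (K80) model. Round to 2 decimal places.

0.25

P = 63/1371 ≈ 0.045952 and Q = 229/1371 ≈ 0.167031.
Under the Kimura two-parameter model, d = −½ ln(1 − 2P − Q) − ¼ ln(1 − 2Q).
1 − 2P − Q = 0.741065, giving −½ ln(0.741065) = 0.149833.
1 − 2Q = 0.665938, giving −¼ ln(0.665938) = 0.101640.
d = 0.149833 + 0.101640 = 0.251473.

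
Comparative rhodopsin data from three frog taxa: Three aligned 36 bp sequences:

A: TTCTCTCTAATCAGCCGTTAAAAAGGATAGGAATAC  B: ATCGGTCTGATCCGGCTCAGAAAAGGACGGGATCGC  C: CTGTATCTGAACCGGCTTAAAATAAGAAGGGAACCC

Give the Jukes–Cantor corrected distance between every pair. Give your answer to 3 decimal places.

A–B: 15/36 sites differ → p ≈ 0.416667, d = −0.75 ln(1 − 0.555556) = 0.608198 ≈ 0.608.
A–C: 15/36 sites differ → p ≈ 0.416667, d = −0.75 ln(1 − 0.555556) = 0.608198 ≈ 0.608.
B–C: 12/36 sites differ → p ≈ 0.333333, d = −0.75 ln(1 − 0.444444) = 0.440839 ≈ 0.441.

d(A,B) = 0.608, d(A,C) = 0.608, d(B,C) = 0.441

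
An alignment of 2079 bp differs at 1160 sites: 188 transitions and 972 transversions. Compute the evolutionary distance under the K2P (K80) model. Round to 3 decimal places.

P = 188/2079 ≈ 0.090428 and Q = 972/2079 ≈ 0.467532.
Under the Kimura two-parameter model, d = −½ ln(1 − 2P − Q) − ¼ ln(1 − 2Q).
1 − 2P − Q = 0.351612, giving −½ ln(0.351612) = 0.522613.
1 − 2Q = 0.064936, giving −¼ ln(0.064936) = 0.683588.
d = 0.522613 + 0.683588 = 1.206201.

1.206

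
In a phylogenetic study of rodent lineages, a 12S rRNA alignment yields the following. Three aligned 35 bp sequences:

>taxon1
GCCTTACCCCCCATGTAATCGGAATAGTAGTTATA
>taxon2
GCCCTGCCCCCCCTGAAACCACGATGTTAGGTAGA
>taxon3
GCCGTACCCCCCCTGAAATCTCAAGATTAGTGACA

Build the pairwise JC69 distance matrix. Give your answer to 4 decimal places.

taxon1–taxon2: 12/35 sites differ → p ≈ 0.342857, d = −0.75 ln(1 − 0.457143) = 0.458182 ≈ 0.4582.
taxon1–taxon3: 9/35 sites differ → p ≈ 0.257143, d = −0.75 ln(1 − 0.342857) = 0.314890 ≈ 0.3149.
taxon2–taxon3: 10/35 sites differ → p ≈ 0.285714, d = −0.75 ln(1 − 0.380952) = 0.359679 ≈ 0.3597.

d(taxon1,taxon2) = 0.4582, d(taxon1,taxon3) = 0.3149, d(taxon2,taxon3) = 0.3597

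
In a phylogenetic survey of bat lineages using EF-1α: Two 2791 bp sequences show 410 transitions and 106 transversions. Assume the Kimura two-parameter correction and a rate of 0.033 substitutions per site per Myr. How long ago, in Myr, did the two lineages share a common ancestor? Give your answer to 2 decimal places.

P = 410/2791 ≈ 0.146901 and Q = 106/2791 ≈ 0.037979.
Under the Kimura two-parameter model, d = −½ ln(1 − 2P − Q) − ¼ ln(1 − 2Q).
1 − 2P − Q = 0.668219, giving −½ ln(0.668219) = 0.201570.
1 − 2Q = 0.924042, giving −¼ ln(0.924042) = 0.019749.
d = 0.201570 + 0.019749 = 0.221319.
Under a molecular clock d = 2μt, so t = d/(2μ) = 0.221319 / (2 × 0.033) = 3.35 Myr.

3.35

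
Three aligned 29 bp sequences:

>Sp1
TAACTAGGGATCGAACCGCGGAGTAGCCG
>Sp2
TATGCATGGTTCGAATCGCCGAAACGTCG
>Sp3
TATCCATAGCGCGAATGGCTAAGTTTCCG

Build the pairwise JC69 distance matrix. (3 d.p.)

d(Sp1,Sp2) = 0.529, d(Sp1,Sp3) = 0.602, d(Sp2,Sp3) = 0.602

Sp1–Sp2: 11/29 sites differ → p ≈ 0.37931, d = −0.75 ln(1 − 0.505747) = 0.528531 ≈ 0.529.
Sp1–Sp3: 12/29 sites differ → p ≈ 0.413793, d = −0.75 ln(1 − 0.551724) = 0.601760 ≈ 0.602.
Sp2–Sp3: 12/29 sites differ → p ≈ 0.413793, d = −0.75 ln(1 − 0.551724) = 0.601760 ≈ 0.602.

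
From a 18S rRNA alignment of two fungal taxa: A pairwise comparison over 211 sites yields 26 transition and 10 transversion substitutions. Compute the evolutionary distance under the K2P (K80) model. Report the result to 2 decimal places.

P = 26/211 ≈ 0.123223 and Q = 10/211 ≈ 0.047393.
Under the Kimura two-parameter model, d = −½ ln(1 − 2P − Q) − ¼ ln(1 − 2Q).
1 − 2P − Q = 0.706161, giving −½ ln(0.706161) = 0.173956.
1 − 2Q = 0.905214, giving −¼ ln(0.905214) = 0.024896.
d = 0.173956 + 0.024896 = 0.198852.

0.20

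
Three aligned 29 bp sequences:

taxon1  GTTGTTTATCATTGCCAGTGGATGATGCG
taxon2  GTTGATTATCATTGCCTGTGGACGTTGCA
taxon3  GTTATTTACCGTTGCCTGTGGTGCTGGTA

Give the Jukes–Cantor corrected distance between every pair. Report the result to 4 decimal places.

d(taxon1,taxon2) = 0.1959, d(taxon1,taxon3) = 0.5285, d(taxon2,taxon3) = 0.4006

taxon1–taxon2: 5/29 sites differ → p ≈ 0.172414, d = −0.75 ln(1 − 0.229885) = 0.195912 ≈ 0.1959.
taxon1–taxon3: 11/29 sites differ → p ≈ 0.37931, d = −0.75 ln(1 − 0.505747) = 0.528531 ≈ 0.5285.
taxon2–taxon3: 9/29 sites differ → p ≈ 0.310345, d = −0.75 ln(1 − 0.413793) = 0.400562 ≈ 0.4006.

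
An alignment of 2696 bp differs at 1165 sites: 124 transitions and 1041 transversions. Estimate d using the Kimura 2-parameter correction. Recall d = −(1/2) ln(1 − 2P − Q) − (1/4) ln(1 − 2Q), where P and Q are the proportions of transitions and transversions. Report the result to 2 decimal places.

P = 124/2696 ≈ 0.045994 and Q = 1041/2696 ≈ 0.386128.
Under the Kimura two-parameter model, d = −½ ln(1 − 2P − Q) − ¼ ln(1 − 2Q).
1 − 2P − Q = 0.521884, giving −½ ln(0.521884) = 0.325155.
1 − 2Q = 0.227744, giving −¼ ln(0.227744) = 0.369883.
d = 0.325155 + 0.369883 = 0.695038.

0.70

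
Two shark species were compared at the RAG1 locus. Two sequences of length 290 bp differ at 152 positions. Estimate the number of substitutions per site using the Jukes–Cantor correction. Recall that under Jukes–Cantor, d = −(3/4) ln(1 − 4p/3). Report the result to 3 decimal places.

0.900

p = 152/290 ≈ 0.524138.
d = −(3/4) ln(1 − 4p/3) = −0.75 ln(1 − 0.698851) = −0.75 ln(0.301149)
  = −0.75 × (-1.200150) = 0.900113 substitutions/site.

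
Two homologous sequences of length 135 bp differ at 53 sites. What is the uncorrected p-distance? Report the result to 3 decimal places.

0.393

p = 53/135 = 0.392592… ≈ 0.393 (to 3 d.p.).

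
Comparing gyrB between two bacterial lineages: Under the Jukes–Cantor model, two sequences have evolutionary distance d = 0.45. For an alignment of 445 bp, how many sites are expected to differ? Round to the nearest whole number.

151

Invert JC69: p = (3/4)(1 − e^(−4d/3)) = 0.75 × (1 − e^(-0.6)) = 0.75 × (1 − 0.548812) = 0.338391.
Expected differing sites = pL ≈ 0.338391 × 445 = 150.583995 ≈ 151.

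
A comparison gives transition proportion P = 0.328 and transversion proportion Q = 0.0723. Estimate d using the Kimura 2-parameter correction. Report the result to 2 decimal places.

0.69

Under the Kimura two-parameter model, d = −½ ln(1 − 2P − Q) − ¼ ln(1 − 2Q).
1 − 2P − Q = 0.2717, giving −½ ln(0.2717) = 0.651528.
1 − 2Q = 0.8554, giving −¼ ln(0.8554) = 0.039047.
d = 0.651528 + 0.039047 = 0.690575.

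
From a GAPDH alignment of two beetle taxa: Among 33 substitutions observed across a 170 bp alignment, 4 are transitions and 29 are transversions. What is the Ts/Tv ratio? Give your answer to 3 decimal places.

R = 4/29 = 0.137931… ≈ 0.138 (to 3 d.p.).

0.138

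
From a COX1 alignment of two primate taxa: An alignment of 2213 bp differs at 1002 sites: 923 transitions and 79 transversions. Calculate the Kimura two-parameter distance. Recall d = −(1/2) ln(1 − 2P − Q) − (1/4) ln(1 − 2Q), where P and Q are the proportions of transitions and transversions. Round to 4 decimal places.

1.0381

P = 923/2213 ≈ 0.417081 and Q = 79/2213 ≈ 0.035698.
Under the Kimura two-parameter model, d = −½ ln(1 − 2P − Q) − ¼ ln(1 − 2Q).
1 − 2P − Q = 0.13014, giving −½ ln(0.13014) = 1.019572.
1 − 2Q = 0.928604, giving −¼ ln(0.928604) = 0.018518.
d = 1.019572 + 0.018518 = 1.038090.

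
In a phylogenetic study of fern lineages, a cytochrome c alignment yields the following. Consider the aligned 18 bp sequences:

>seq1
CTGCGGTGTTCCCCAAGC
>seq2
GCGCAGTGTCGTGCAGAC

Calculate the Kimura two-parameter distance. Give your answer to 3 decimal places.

0.997

Of 18 sites, 6 differences are transitions and 3 are transversions, so P = 6/18 ≈ 0.333333 and Q = 3/18 ≈ 0.166667.
Under the Kimura two-parameter model, d = −½ ln(1 − 2P − Q) − ¼ ln(1 − 2Q).
1 − 2P − Q = 0.166667, giving −½ ln(0.166667) = 0.895879.
1 − 2Q = 0.666666, giving −¼ ln(0.666666) = 0.101367.
d = 0.895879 + 0.101367 = 0.997246.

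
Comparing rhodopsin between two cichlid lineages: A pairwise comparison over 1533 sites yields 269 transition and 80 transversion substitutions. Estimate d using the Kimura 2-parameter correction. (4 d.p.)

0.2856

P = 269/1533 ≈ 0.175473 and Q = 80/1533 ≈ 0.052185.
Under the Kimura two-parameter model, d = −½ ln(1 − 2P − Q) − ¼ ln(1 − 2Q).
1 − 2P − Q = 0.596869, giving −½ ln(0.596869) = 0.258029.
1 − 2Q = 0.89563, giving −¼ ln(0.89563) = 0.027557.
d = 0.258029 + 0.027557 = 0.285586.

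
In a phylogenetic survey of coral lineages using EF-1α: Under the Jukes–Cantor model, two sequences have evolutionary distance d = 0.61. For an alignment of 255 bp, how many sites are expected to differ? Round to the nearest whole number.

106

Invert JC69: p = (3/4)(1 − e^(−4d/3)) = 0.75 × (1 − e^(-0.813333)) = 0.75 × (1 − 0.443378) = 0.417467.
Expected differing sites = pL ≈ 0.417467 × 255 = 106.454085 ≈ 106.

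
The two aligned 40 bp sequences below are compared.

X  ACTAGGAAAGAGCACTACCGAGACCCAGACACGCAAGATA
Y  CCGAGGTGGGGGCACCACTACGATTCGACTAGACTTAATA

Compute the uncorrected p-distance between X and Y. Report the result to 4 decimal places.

0.5250

The sequences differ at 21 of 40 positions.
p = 21/40 = 0.5250.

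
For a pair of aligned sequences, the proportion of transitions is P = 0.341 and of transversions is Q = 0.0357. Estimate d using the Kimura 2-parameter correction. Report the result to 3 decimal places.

Under the Kimura two-parameter model, d = −½ ln(1 − 2P − Q) − ¼ ln(1 − 2Q).
1 − 2P − Q = 0.2823, giving −½ ln(0.2823) = 0.632392.
1 − 2Q = 0.9286, giving −¼ ln(0.9286) = 0.018519.
d = 0.632392 + 0.018519 = 0.650911.

0.651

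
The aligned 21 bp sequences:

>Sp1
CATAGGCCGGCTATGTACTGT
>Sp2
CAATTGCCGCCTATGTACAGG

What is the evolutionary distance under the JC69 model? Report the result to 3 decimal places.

The sequences differ at 6 of 21 sites (3, 4, 5, 10, 19, 21), so p = 6/21 ≈ 0.285714.
d = −(3/4) ln(1 − 4p/3) = −0.75 ln(1 − 0.380952) = −0.75 ln(0.619048)
  = −0.75 × (-0.479572) = 0.359679 substitutions/site.

0.360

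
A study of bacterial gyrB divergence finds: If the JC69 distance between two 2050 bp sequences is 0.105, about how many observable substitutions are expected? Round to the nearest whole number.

Invert JC69: p = (3/4)(1 − e^(−4d/3)) = 0.75 × (1 − e^(-0.14)) = 0.75 × (1 − 0.869358) = 0.097982.
Expected differing sites = pL ≈ 0.097982 × 2050 = 200.8631 ≈ 201.

201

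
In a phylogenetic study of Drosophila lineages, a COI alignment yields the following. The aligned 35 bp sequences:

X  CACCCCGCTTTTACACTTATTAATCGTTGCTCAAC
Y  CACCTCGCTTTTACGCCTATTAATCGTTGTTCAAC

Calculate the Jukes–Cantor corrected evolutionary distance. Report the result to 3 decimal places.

The sequences differ at 4 of 35 sites (5, 15, 17, 30), so p = 4/35 ≈ 0.114286.
d = −(3/4) ln(1 − 4p/3) = −0.75 ln(1 − 0.152381) = −0.75 ln(0.847619)
  = −0.75 × (-0.165324) = 0.123993 substitutions/site.

0.124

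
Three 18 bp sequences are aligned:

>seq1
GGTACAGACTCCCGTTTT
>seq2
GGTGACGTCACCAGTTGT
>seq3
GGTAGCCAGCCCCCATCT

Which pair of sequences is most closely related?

seq1–seq2: 7/18 differ, p = 0.389, d = 0.548.
seq1–seq3: 8/18 differ, p = 0.444, d = 0.673.
seq2–seq3: 10/18 differ, p = 0.556, d = 1.012.
The smallest distance is between seq1 and seq2.

seq1 and seq2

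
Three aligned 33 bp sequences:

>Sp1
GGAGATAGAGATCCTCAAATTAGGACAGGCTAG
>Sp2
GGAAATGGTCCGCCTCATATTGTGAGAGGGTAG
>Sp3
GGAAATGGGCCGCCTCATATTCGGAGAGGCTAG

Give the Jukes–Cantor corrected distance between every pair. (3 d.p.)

Sp1–Sp2: 11/33 sites differ → p ≈ 0.333333, d = −0.75 ln(1 − 0.444444) = 0.440839 ≈ 0.441.
Sp1–Sp3: 9/33 sites differ → p ≈ 0.272727, d = −0.75 ln(1 − 0.363636) = 0.338988 ≈ 0.339.
Sp2–Sp3: 4/33 sites differ → p ≈ 0.121212, d = −0.75 ln(1 − 0.161616) = 0.132209 ≈ 0.132.

d(Sp1,Sp2) = 0.441, d(Sp1,Sp3) = 0.339, d(Sp2,Sp3) = 0.132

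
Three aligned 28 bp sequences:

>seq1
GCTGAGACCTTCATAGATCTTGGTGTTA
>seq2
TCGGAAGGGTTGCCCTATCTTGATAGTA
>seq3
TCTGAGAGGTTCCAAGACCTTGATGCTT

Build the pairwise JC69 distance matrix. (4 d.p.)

seq1–seq2: 14/28 sites differ → p = 0.5, d = −0.75 ln(1 − 0.666667) = 0.823960 ≈ 0.8240.
seq1–seq3: 9/28 sites differ → p ≈ 0.321429, d = −0.75 ln(1 − 0.428572) = 0.419713 ≈ 0.4197.
seq2–seq3: 11/28 sites differ → p ≈ 0.392857, d = −0.75 ln(1 − 0.523809) = 0.556452 ≈ 0.5565.

d(seq1,seq2) = 0.8240, d(seq1,seq3) = 0.4197, d(seq2,seq3) = 0.5565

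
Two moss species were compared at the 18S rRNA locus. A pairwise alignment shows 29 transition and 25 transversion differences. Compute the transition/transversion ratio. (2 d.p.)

1.16

R = 29/25 = 1.16.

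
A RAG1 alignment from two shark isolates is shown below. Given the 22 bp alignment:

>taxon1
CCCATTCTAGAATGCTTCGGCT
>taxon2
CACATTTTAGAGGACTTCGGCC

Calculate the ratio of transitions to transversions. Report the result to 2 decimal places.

2.00

Transitions are A↔G and C↔T; transversions are all other mismatches.
Transitions: 4. Transversions: 2.
R = 4/2 = 2.00.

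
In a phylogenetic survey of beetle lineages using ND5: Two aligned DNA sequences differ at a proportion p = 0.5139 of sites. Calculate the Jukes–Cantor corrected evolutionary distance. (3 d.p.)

0.867

d = −(3/4) ln(1 − 4p/3) = −0.75 ln(1 − 0.6852) = −0.75 ln(0.3148)
  = −0.75 × (-1.155818) = 0.866864 substitutions/site.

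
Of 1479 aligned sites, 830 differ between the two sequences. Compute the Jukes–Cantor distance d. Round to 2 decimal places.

1.03

p = 830/1479 ≈ 0.56119.
d = −(3/4) ln(1 − 4p/3) = −0.75 ln(1 − 0.748253) = −0.75 ln(0.251747)
  = −0.75 × (-1.379331) = 1.034498 substitutions/site.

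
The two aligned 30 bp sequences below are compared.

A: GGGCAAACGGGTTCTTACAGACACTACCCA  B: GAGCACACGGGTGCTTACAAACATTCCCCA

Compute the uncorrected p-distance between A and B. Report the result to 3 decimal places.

The sequences differ at 6 of 30 positions (sites 2, 6, 13, 20, 24, 26).
p = 6/30 = 0.200.

0.200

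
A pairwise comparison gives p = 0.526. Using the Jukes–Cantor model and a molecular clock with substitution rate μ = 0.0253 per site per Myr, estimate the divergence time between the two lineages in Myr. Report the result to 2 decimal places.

d = −(3/4) ln(1 − 4p/3) = −0.75 ln(1 − 0.701333) = −0.75 ln(0.298667)
  = −0.75 × (-1.208426) = 0.906320 substitutions/site.
Under a molecular clock d = 2μt, so t = d/(2μ) = 0.906320 / (2 × 0.0253) = 17.91 Myr.

17.91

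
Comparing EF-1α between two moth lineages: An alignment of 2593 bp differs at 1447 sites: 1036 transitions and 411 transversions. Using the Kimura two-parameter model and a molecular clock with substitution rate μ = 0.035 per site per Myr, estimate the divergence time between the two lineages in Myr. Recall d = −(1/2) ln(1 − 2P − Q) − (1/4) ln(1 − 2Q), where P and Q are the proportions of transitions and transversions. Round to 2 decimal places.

23.93

P = 1036/2593 ≈ 0.399537 and Q = 411/2593 ≈ 0.158504.
Under the Kimura two-parameter model, d = −½ ln(1 − 2P − Q) − ¼ ln(1 − 2Q).
1 − 2P − Q = 0.042422, giving −½ ln(0.042422) = 1.580044.
1 − 2Q = 0.682992, giving −¼ ln(0.682992) = 0.095318.
d = 1.580044 + 0.095318 = 1.675362.
Under a molecular clock d = 2μt, so t = d/(2μ) = 1.675362 / (2 × 0.035) = 23.93 Myr.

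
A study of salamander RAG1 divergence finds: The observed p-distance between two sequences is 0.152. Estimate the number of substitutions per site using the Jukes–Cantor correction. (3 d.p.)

0.170

d = −(3/4) ln(1 − 4p/3) = −0.75 ln(1 − 0.202667) = −0.75 ln(0.797333)
  = −0.75 × (-0.226483) = 0.169862 substitutions/site.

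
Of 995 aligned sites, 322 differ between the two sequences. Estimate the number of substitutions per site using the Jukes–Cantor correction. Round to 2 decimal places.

p = 322/995 ≈ 0.323618.
d = −(3/4) ln(1 − 4p/3) = −0.75 ln(1 − 0.431491) = −0.75 ln(0.568509)
  = −0.75 × (-0.564738) = 0.423554 substitutions/site.

0.42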